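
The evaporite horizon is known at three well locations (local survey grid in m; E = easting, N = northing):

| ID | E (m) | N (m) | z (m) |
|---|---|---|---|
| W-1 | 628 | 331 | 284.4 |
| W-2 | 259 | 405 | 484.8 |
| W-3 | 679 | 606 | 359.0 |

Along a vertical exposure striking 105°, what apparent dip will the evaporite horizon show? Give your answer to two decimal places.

Two edge vectors: W-1→W-2 = (-369, 74, 200.4), W-1→W-3 = (51, 275, 74.6).
Normal n = (W-1→W-2) × (W-1→W-3) = (-49589.6, 37747.8, -105249).
So ∂z/∂E = −n_x/n_z = −0.47116 and ∂z/∂N = −n_y/n_z = 0.35865.
Unit vector along 105° is (sin 105°, cos 105°) = (0.9659, -0.2588).
Slope in that direction = a·(0.9659) + b·(-0.2588) = −0.54794.
Apparent dip = arctan|0.54794| = 28.72° (true dip is 30.6°, so apparent ≤ true as expected).

28.72°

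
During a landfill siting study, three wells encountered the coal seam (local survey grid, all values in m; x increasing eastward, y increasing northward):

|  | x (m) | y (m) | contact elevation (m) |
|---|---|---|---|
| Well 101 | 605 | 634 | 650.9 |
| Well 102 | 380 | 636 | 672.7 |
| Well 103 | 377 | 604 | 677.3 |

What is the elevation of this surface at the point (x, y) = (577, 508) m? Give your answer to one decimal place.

670.6 m

Two edge vectors: Well 101→Well 102 = (-225, 2, 21.8), Well 101→Well 103 = (-228, -30, 26.4).
Normal n = (Well 101→Well 102) × (Well 101→Well 103) = (706.8, 969.6, 7206).
So ∂z/∂x = −n_x/n_z = −0.09808 and ∂z/∂y = −n_y/n_z = −0.13455.
Intercept c from Well 101: 650.9 + 59.34 + 85.31 = 795.55.
At (577, 508): z = −56.6 − 68.4 + 795.55 = 670.6 m.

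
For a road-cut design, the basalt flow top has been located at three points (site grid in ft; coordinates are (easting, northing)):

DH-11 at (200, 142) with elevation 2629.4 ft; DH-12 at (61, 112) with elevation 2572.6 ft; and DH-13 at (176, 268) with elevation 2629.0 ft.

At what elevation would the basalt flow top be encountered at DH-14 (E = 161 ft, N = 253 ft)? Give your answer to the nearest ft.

Let the plane be z = a·E + b·N + c.
DH-12−DH-11: −139a − 30b = −56.8;  DH-13−DH-11: −24a + 126b = −0.4.
Solving gives a = 0.39316, b = 0.07171.
Then c = 2629.4 − a·200 − b·142 = 2540.59.
At (161, 253): z = 63.3 + 18.1 + 2540.59 = 2622.0 ft.

2622 ft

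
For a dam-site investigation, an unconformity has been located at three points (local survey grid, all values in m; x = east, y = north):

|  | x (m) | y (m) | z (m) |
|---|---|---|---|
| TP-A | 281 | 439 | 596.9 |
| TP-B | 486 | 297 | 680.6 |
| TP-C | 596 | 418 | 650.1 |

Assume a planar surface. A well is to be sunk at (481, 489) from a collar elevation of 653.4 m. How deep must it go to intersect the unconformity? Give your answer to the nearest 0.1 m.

Let the plane be z = a·x + b·y + c.
TP-B−TP-A: 205a − 142b = 83.7;  TP-C−TP-A: 315a − 21b = 53.2.
Solving gives a = 0.14339, b = −0.38242.
Then c = 596.9 − a·281 − b·439 = 724.49.
At (481, 489): z_contact = 68.97 − 187.01 + 724.49 = 606.46 m.
Depth below ground = 653.4 − 606.46 = 46.9 m.

46.9 m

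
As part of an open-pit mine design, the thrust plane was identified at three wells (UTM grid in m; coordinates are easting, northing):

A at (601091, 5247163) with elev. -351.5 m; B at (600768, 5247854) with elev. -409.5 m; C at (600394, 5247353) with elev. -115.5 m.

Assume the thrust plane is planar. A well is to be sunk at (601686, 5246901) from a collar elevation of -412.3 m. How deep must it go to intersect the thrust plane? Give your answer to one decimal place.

113.0 m

Two edge vectors: A→B = (-323, 691, -58), A→C = (-697, 190, 236).
Normal n = (A→B) × (A→C) = (174096, 116654, 420257).
So ∂z/∂easting = −n_x/n_z = −0.414260798 and ∂z/∂northing = −n_y/n_z = −0.277577768.
Intercept c from A: -351.5 + 249008.44 + 1456495.79 = 1705152.73.
At (601686, 5246901): z_contact = −249254.92 − 1456423.07 + 1705152.73 = -525.26 m.
Depth below ground = -412.3 − (-525.26) = 113.0 m.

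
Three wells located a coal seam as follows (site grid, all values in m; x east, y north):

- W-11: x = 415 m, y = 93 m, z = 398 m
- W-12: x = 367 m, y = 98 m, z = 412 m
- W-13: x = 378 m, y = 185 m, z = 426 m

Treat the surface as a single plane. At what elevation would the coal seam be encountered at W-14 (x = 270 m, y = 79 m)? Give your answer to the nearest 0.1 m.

Let the plane be z = a·x + b·y + c.
W-12−W-11: −48a + 5b = 14;  W-13−W-11: −37a + 92b = 28.
Solving gives a = −0.27133, b = 0.19523.
Then c = 398 − a·415 − b·93 = 492.45.
At (270, 79): z = −73.3 + 15.4 + 492.45 = 434.6 m.

434.6 m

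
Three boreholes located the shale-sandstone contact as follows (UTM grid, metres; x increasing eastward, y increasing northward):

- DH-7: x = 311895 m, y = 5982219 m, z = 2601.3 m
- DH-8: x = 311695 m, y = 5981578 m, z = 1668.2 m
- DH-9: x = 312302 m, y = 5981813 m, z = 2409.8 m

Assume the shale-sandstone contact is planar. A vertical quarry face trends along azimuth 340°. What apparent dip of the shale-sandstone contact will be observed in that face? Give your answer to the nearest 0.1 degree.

41.7°

Two edge vectors: DH-7→DH-8 = (-200, -641, -933.1), DH-7→DH-9 = (407, -406, -191.5).
Normal n = (DH-7→DH-8) × (DH-7→DH-9) = (-256087.1, -418071.7, 342087).
So ∂z/∂x = −n_x/n_z = 0.74860 and ∂z/∂y = −n_y/n_z = 1.22212.
Unit vector along 340° is (sin 340°, cos 340°) = (-0.3420, 0.9397).
Slope in that direction = a·(-0.3420) + b·(0.9397) = 0.89238.
Apparent dip = arctan|0.89238| = 41.7° (true dip is 55.1°, so apparent ≤ true as expected).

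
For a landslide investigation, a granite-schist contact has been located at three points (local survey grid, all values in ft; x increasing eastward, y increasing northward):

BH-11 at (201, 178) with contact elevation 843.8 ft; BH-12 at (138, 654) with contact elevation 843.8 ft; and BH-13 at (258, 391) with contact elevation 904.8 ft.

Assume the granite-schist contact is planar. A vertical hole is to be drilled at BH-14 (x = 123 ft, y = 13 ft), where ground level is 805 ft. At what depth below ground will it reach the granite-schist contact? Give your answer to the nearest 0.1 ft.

Two edge vectors: BH-11→BH-12 = (-63, 476, 0), BH-11→BH-13 = (57, 213, 61).
Normal n = (BH-11→BH-12) × (BH-11→BH-13) = (29036, 3843, -40551).
So ∂z/∂x = −n_x/n_z = 0.71604 and ∂z/∂y = −n_y/n_z = 0.09477.
Intercept c from BH-11: 843.8 − 143.92 − 16.87 = 683.01.
At (123, 13): z_contact = 88.07 + 1.23 + 683.01 = 772.31 ft.
Depth below ground = 805 − 772.31 = 32.7 ft.

32.7 ft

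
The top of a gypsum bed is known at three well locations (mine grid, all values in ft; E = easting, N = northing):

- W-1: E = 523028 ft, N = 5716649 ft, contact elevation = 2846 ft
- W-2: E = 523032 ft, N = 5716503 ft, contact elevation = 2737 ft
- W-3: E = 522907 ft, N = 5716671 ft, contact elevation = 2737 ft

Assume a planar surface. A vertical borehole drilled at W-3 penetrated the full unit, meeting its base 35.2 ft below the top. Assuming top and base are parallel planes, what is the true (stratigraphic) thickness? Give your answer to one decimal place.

21.5 ft

Two edge vectors: W-1→W-2 = (4, -146, -109), W-1→W-3 = (-121, 22, -109).
Normal n = (W-1→W-2) × (W-1→W-3) = (18312, 13625, -17578).
So ∂z/∂E = −n_x/n_z = 1.04176 and ∂z/∂N = −n_y/n_z = 0.77512.
|∇z| = √(a²+b²) = 1.29848, so dip δ = arctan(1.29848) = 52.40°.
True thickness = vertical thickness × cos δ = 35.2 × cos 52.40° = 21.5 ft.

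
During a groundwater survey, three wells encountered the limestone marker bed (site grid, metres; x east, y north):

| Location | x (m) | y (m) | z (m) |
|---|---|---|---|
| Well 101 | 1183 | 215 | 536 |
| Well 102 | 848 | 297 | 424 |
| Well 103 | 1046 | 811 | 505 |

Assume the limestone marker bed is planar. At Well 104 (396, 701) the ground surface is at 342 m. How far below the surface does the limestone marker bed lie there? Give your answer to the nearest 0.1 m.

Let the plane be z = a·x + b·y + c.
Well 102−Well 101: −335a + 82b = −112;  Well 103−Well 101: −137a + 596b = −31.
Solving gives a = 0.340770, b = 0.026318.
Then c = 536 − a·1183 − b·215 = 127.21.
At (396, 701): z_contact = 134.95 + 18.45 + 127.21 = 280.60 m.
Depth below ground = 342 − 280.60 = 61.4 m.

61.4 m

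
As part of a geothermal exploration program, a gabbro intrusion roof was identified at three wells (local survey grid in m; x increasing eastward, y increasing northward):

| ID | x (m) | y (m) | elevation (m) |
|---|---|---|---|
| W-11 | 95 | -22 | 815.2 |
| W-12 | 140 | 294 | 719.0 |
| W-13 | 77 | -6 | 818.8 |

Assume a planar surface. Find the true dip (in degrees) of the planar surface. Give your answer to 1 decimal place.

Two edge vectors: W-11→W-12 = (45, 316, -96.2), W-11→W-13 = (-18, 16, 3.6).
Normal n = (W-11→W-12) × (W-11→W-13) = (2676.8, 1569.6, 6408).
So ∂z/∂x = −n_x/n_z = −0.41773 and ∂z/∂y = −n_y/n_z = −0.24494.
Gradient magnitude |∇z| = √(a² + b²) = √(0.17450 + 0.06000) = 0.48425.
True dip = arctan(0.48425) = 25.8°, dipping toward ENE (azimuth ≈ 060°).

25.8°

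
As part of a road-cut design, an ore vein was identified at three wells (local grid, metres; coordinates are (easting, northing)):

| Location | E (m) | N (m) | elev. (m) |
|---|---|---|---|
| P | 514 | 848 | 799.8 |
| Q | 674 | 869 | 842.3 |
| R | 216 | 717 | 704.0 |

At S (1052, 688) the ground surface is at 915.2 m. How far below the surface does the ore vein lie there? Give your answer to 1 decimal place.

14.3 m

Two edge vectors: P→Q = (160, 21, 42.5), P→R = (-298, -131, -95.8).
Normal n = (P→Q) × (P→R) = (3555.7, 2663, -14702).
So ∂z/∂E = −n_x/n_z = 0.241851 and ∂z/∂N = −n_y/n_z = 0.181132.
Intercept c from P: 799.8 − 124.31 − 153.60 = 521.89.
At (1052, 688): z_contact = 254.43 + 124.62 + 521.89 = 900.93 m.
Depth below ground = 915.2 − 900.93 = 14.3 m.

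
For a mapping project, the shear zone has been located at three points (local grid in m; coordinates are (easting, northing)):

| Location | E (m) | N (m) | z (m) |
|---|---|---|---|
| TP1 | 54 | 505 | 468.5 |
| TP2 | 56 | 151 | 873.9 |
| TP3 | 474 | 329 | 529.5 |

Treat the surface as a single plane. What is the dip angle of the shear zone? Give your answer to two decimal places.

50.08°

Two edge vectors: TP1→TP2 = (2, -354, 405.4), TP1→TP3 = (420, -176, 61).
Normal n = (TP1→TP2) × (TP1→TP3) = (49756.4, 170146, 148328).
So ∂z/∂E = −n_x/n_z = −0.33545 and ∂z/∂N = −n_y/n_z = −1.14709.
Gradient magnitude |∇z| = √(a² + b²) = √(0.11253 + 1.31582) = 1.19514.
True dip = arctan(1.19514) = 50.08°, dipping toward NNE (azimuth ≈ 016°).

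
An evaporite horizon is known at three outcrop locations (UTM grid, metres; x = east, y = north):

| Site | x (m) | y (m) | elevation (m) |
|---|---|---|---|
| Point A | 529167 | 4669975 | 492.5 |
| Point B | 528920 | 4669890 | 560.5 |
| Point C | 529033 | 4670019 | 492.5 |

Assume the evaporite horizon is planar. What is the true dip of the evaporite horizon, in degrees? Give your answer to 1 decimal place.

23.3°

Two edge vectors: Point A→Point B = (-247, -85, 68), Point A→Point C = (-134, 44, 0).
Normal n = (Point A→Point B) × (Point A→Point C) = (-2992, -9112, -22258).
So ∂z/∂x = −n_x/n_z = −0.13442 and ∂z/∂y = −n_y/n_z = −0.40938.
Gradient magnitude |∇z| = √(a² + b²) = √(0.01807 + 0.16759) = 0.43089.
True dip = arctan(0.43089) = 23.3°, dipping toward NNE (azimuth ≈ 018°).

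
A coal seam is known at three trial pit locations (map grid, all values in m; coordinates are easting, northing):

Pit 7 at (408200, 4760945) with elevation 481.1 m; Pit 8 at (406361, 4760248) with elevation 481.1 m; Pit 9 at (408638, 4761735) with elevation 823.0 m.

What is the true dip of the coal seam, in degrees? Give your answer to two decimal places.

30.37°

Two edge vectors: Pit 7→Pit 8 = (-1839, -697, 0), Pit 7→Pit 9 = (438, 790, 341.9).
Normal n = (Pit 7→Pit 8) × (Pit 7→Pit 9) = (-238304.3, 628754.1, -1147524).
So ∂z/∂easting = −n_x/n_z = −0.20767 and ∂z/∂northing = −n_y/n_z = 0.54792.
Gradient magnitude |∇z| = √(a² + b²) = √(0.04313 + 0.30022) = 0.58596.
True dip = arctan(0.58596) = 30.37°, dipping toward SSE (azimuth ≈ 159°).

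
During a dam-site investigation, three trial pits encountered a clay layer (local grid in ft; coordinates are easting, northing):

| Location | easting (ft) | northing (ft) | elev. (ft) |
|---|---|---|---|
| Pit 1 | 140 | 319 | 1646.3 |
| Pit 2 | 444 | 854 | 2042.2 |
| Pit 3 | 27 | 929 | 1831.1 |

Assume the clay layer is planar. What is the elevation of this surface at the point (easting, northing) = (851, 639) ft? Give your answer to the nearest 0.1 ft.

Let the plane be z = a·easting + b·northing + c.
Pit 2−Pit 1: 304a + 535b = 395.9;  Pit 3−Pit 1: −113a + 610b = 184.8.
Solving gives a = 0.58005, b = 0.41040.
Then c = 1646.3 − a·140 − b·319 = 1434.17.
At (851, 639): z = 493.6 + 262.2 + 1434.17 = 2190.0 ft.

2190.0 ft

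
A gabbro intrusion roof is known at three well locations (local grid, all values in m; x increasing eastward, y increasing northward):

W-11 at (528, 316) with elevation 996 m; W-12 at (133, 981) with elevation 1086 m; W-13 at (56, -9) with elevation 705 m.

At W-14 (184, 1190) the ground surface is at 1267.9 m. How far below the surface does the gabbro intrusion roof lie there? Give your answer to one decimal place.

88.6 m

Let the plane be z = a·x + b·y + c.
W-12−W-11: −395a + 665b = 90;  W-13−W-11: −472a − 325b = −291.
Solving gives a = 0.371426, b = 0.355960.
Then c = 996 − a·528 − b·316 = 687.40.
At (184, 1190): z_contact = 68.34 + 423.59 + 687.40 = 1179.34 m.
Depth below ground = 1267.9 − 1179.34 = 88.6 m.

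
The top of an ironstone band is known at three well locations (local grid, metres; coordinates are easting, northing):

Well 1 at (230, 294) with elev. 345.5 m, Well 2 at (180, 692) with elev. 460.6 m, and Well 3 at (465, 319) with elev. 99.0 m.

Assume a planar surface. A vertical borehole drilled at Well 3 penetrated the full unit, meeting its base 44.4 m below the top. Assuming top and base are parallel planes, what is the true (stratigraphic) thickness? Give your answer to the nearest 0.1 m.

30.2 m

Let the plane be z = a·easting + b·northing + c.
Well 2−Well 1: −50a + 398b = 115.1;  Well 3−Well 1: 235a + 25b = −246.5.
Solving gives a = −1.06546, b = 0.15534.
|∇z| = √(a²+b²) = 1.07673, so dip δ = arctan(1.07673) = 47.12°.
True thickness = vertical thickness × cos δ = 44.4 × cos 47.12° = 30.2 m.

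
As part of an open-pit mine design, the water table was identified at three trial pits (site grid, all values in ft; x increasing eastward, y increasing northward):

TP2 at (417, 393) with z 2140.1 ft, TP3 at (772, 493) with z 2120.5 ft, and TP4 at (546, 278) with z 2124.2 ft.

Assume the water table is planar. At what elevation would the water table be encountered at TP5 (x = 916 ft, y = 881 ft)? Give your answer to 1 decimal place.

Two edge vectors: TP2→TP3 = (355, 100, -19.6), TP2→TP4 = (129, -115, -15.9).
Normal n = (TP2→TP3) × (TP2→TP4) = (-3844, 3116.1, -53725).
So ∂z/∂x = −n_x/n_z = −0.07155 and ∂z/∂y = −n_y/n_z = 0.05800.
Intercept c from TP2: 2140.1 + 29.84 − 22.79 = 2147.14.
At (916, 881): z = −65.5 + 51.1 + 2147.14 = 2132.7 ft.

2132.7 ft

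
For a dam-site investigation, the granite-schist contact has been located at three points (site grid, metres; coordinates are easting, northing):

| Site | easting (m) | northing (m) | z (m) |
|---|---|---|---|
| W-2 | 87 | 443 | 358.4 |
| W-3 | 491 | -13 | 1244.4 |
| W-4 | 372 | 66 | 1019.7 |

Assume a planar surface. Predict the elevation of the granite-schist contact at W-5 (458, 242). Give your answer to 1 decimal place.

Let the plane be z = a·easting + b·northing + c.
W-3−W-2: 404a − 456b = 886;  W-4−W-2: 285a − 377b = 661.3.
Solving gives a = 1.45289, b = −0.65577.
Then c = 358.4 − a·87 − b·443 = 522.51.
At (458, 242): z = 665.4 − 158.7 + 522.51 = 1029.2 m.

1029.2 m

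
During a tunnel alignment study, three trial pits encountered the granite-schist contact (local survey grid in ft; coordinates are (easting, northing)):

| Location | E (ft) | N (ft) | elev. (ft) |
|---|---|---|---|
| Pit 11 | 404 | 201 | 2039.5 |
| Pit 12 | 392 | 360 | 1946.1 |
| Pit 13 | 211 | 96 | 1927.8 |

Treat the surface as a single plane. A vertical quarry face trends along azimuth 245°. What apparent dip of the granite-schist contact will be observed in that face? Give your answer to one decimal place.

Let the plane be z = a·E + b·N + c.
Pit 12−Pit 11: −12a + 159b = −93.4;  Pit 13−Pit 11: −193a − 105b = −111.7.
Solving gives a = 0.86291, b = −0.52230.
Unit vector along 245° is (sin 245°, cos 245°) = (-0.9063, -0.4226).
Slope in that direction = a·(-0.9063) + b·(-0.4226) = −0.56133.
Apparent dip = arctan|0.56133| = 29.3° (true dip is 45.2°, so apparent ≤ true as expected).

29.3°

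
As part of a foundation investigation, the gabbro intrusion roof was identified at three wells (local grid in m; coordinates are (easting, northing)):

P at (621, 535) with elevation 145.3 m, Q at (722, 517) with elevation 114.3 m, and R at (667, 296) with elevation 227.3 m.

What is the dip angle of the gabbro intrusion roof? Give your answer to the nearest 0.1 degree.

Two edge vectors: P→Q = (101, -18, -31), P→R = (46, -239, 82).
Normal n = (P→Q) × (P→R) = (-8885, -9708, -23311).
So ∂z/∂E = −n_x/n_z = −0.38115 and ∂z/∂N = −n_y/n_z = −0.41646.
Gradient magnitude |∇z| = √(a² + b²) = √(0.14528 + 0.17344) = 0.56455.
True dip = arctan(0.56455) = 29.4°, dipping toward NE (azimuth ≈ 042°).

29.4°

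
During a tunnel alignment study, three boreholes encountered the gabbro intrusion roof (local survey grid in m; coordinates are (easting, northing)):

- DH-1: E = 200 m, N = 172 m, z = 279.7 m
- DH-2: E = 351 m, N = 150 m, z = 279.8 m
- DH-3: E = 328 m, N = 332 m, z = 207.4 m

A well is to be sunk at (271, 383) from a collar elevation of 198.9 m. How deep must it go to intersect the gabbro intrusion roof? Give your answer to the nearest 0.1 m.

8.8 m

Let the plane be z = a·E + b·N + c.
DH-2−DH-1: 151a − 22b = 0.1;  DH-3−DH-1: 128a + 160b = −72.3.
Solving gives a = −0.05837, b = −0.40518.
Then c = 279.7 − a·200 − b·172 = 361.06.
At (271, 383): z_contact = −15.82 − 155.18 + 361.06 = 190.06 m.
Depth below ground = 198.9 − 190.06 = 8.8 m.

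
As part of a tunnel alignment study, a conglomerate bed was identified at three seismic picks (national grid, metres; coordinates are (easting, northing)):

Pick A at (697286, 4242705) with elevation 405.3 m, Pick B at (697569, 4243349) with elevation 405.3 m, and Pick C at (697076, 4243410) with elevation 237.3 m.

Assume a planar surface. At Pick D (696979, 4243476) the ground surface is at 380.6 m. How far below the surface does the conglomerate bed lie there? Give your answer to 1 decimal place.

184.0 m

Two edge vectors: Pick A→Pick B = (283, 644, 0), Pick A→Pick C = (-210, 705, -168).
Normal n = (Pick A→Pick B) × (Pick A→Pick C) = (-108192, 47544, 334755).
So ∂z/∂E = −n_x/n_z = 0.323197562 and ∂z/∂N = −n_y/n_z = −0.142026258.
Intercept c from Pick A: 405.3 − 225361.14 + 602575.51 = 377619.68.
At (696979, 4243476): z_contact = 225261.91 − 602685.02 + 377619.68 = 196.58 m.
Depth below ground = 380.6 − 196.58 = 184.0 m.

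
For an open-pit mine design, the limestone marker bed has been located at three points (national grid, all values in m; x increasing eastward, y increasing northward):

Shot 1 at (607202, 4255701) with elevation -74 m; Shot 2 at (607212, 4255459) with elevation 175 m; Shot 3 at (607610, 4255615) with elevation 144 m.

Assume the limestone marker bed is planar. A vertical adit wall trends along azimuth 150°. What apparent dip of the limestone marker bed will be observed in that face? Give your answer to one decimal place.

46.1°

Let the plane be z = a·x + b·y + c.
Shot 2−Shot 1: 10a − 242b = 249;  Shot 3−Shot 1: 408a − 86b = 218.
Solving gives a = 0.32022, b = −1.01569.
Unit vector along 150° is (sin 150°, cos 150°) = (0.5000, -0.8660).
Slope in that direction = a·(0.5000) + b·(-0.8660) = 1.03973.
Apparent dip = arctan|1.03973| = 46.1° (true dip is 46.8°, so apparent ≤ true as expected).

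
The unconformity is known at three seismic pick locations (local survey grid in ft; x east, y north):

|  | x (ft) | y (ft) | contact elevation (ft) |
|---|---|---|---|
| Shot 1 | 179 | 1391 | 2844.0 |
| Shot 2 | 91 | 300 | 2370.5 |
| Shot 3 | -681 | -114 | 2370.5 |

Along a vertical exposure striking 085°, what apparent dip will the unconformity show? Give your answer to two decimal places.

Two edge vectors: Shot 1→Shot 2 = (-88, -1091, -473.5), Shot 1→Shot 3 = (-860, -1505, -473.5).
Normal n = (Shot 1→Shot 2) × (Shot 1→Shot 3) = (-196029, 365542, -805820).
So ∂z/∂x = −n_x/n_z = −0.24327 and ∂z/∂y = −n_y/n_z = 0.45363.
Unit vector along 085° is (sin 85°, cos 85°) = (0.9962, 0.0872).
Slope in that direction = a·(0.9962) + b·(0.0872) = −0.20280.
Apparent dip = arctan|0.20280| = 11.46° (true dip is 27.2°, so apparent ≤ true as expected).

11.46°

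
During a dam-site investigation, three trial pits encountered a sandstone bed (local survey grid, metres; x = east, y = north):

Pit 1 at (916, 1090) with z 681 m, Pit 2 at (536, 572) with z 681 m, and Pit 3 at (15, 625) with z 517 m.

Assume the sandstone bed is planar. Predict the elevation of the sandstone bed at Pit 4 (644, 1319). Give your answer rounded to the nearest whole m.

552 m

Let the plane be z = a·x + b·y + c.
Pit 2−Pit 1: −380a − 518b = 0;  Pit 3−Pit 1: −901a − 465b = −164.
Solving gives a = 0.29292, b = −0.21488.
Then c = 681 − a·916 − b·1090 = 646.91.
At (644, 1319): z = 188.6 − 283.4 + 646.91 = 552.1 m.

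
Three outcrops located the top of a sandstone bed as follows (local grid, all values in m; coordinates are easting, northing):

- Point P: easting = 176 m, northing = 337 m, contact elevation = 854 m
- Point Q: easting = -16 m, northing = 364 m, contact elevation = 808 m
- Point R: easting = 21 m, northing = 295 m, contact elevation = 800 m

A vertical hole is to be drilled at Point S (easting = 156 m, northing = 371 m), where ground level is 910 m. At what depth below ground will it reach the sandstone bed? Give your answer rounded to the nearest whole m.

Two edge vectors: Point P→Point Q = (-192, 27, -46), Point P→Point R = (-155, -42, -54).
Normal n = (Point P→Point Q) × (Point P→Point R) = (-3390, -3238, 12249).
So ∂z/∂easting = −n_x/n_z = 0.27676 and ∂z/∂northing = −n_y/n_z = 0.26435.
Intercept c from Point P: 854 − 48.71 − 89.09 = 716.21.
At (156, 371): z_contact = 43.2 + 98.1 + 716.21 = 857.5 m.
Depth below ground = 910 − 857.5 = 53 m.

53 m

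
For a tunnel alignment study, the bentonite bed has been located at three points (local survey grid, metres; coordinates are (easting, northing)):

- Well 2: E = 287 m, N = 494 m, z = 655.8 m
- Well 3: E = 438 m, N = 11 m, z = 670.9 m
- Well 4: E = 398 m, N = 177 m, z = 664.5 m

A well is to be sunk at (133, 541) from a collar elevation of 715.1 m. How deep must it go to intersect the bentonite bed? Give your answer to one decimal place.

46.6 m

Two edge vectors: Well 2→Well 3 = (151, -483, 15.1), Well 2→Well 4 = (111, -317, 8.7).
Normal n = (Well 2→Well 3) × (Well 2→Well 4) = (584.6, 362.4, 5746).
So ∂z/∂E = −n_x/n_z = −0.10174 and ∂z/∂N = −n_y/n_z = −0.06307.
Intercept c from Well 2: 655.8 + 29.20 + 31.16 = 716.16.
At (133, 541): z_contact = −13.53 − 34.12 + 716.16 = 668.50 m.
Depth below ground = 715.1 − 668.50 = 46.6 m.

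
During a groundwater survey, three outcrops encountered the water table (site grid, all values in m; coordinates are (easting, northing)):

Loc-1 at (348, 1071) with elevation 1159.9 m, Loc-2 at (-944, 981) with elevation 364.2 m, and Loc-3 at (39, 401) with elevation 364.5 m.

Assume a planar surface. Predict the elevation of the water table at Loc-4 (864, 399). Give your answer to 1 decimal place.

817.1 m

Two edge vectors: Loc-1→Loc-2 = (-1292, -90, -795.7), Loc-1→Loc-3 = (-309, -670, -795.4).
Normal n = (Loc-1→Loc-2) × (Loc-1→Loc-3) = (-461533, -781785.5, 837830).
So ∂z/∂E = −n_x/n_z = 0.550867 and ∂z/∂N = −n_y/n_z = 0.933108.
Intercept c from Loc-1: 1159.9 − 191.70 − 999.36 = −31.16.
At (864, 399): z = 475.9 + 372.3 − 31.16 = 817.1 m.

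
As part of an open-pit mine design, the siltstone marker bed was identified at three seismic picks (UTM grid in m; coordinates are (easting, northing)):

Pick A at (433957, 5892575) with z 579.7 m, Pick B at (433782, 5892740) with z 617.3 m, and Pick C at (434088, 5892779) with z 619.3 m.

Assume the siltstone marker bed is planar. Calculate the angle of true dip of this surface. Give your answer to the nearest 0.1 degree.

11.7°

Two edge vectors: Pick A→Pick B = (-175, 165, 37.6), Pick A→Pick C = (131, 204, 39.6).
Normal n = (Pick A→Pick B) × (Pick A→Pick C) = (-1136.4, 11855.6, -57315).
So ∂z/∂E = −n_x/n_z = −0.01983 and ∂z/∂N = −n_y/n_z = 0.20685.
Gradient magnitude |∇z| = √(a² + b²) = √(0.00039 + 0.04279) = 0.20780.
True dip = arctan(0.20780) = 11.7°, dipping toward S (azimuth ≈ 175°).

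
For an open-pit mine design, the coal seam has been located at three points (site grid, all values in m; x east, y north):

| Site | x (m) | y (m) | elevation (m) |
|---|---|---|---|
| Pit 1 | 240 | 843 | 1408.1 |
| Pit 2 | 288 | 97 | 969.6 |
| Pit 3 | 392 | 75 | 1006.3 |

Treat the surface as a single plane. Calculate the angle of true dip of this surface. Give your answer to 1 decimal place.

38.2°

Let the plane be z = a·x + b·y + c.
Pit 2−Pit 1: 48a − 746b = −438.5;  Pit 3−Pit 1: 152a − 768b = −401.8.
Solving gives a = 0.48381, b = 0.61893.
Gradient magnitude |∇z| = √(a² + b²) = √(0.23407 + 0.38308) = 0.78559.
True dip = arctan(0.78559) = 38.2°, dipping toward SW (azimuth ≈ 218°).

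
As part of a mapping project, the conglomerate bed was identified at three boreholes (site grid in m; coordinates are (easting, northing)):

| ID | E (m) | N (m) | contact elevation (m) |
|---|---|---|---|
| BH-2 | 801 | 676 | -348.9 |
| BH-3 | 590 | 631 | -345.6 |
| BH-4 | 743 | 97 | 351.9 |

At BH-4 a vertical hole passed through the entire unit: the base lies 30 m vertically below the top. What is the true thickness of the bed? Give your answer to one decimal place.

Let the plane be z = a·E + b·N + c.
BH-3−BH-2: −211a − 45b = 3.3;  BH-4−BH-2: −58a − 579b = 700.8.
Solving gives a = 0.24779, b = −1.23518.
|∇z| = √(a²+b²) = 1.25979, so dip δ = arctan(1.25979) = 51.56°.
True thickness = vertical thickness × cos δ = 30 × cos 51.56° = 18.7 m.

18.7 m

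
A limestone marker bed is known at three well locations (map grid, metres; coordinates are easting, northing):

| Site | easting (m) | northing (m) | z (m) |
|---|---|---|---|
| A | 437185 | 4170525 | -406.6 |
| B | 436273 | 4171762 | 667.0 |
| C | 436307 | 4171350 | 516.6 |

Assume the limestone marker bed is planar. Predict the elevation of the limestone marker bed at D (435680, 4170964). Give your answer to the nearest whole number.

882 m

Two edge vectors: A→B = (-912, 1237, 1073.6), A→C = (-878, 825, 923.2).
Normal n = (A→B) × (A→C) = (256278.4, -100662.4, 333686).
So ∂z/∂easting = −n_x/n_z = −0.76802263 and ∂z/∂northing = −n_y/n_z = 0.30166804.
Intercept c from A: -406.6 + 335767.97 − 1258114.08 = −922752.71.
At (435680, 4170964): z = −334612.1 + 1258246.5 − 922752.71 = 881.7 m.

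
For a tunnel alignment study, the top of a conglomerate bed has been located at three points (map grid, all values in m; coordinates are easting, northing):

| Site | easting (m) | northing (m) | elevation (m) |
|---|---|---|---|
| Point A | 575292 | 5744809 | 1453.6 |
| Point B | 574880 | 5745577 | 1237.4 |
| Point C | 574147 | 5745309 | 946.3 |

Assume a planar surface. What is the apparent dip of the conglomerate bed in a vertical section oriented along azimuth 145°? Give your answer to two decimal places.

Two edge vectors: Point A→Point B = (-412, 768, -216.2), Point A→Point C = (-1145, 500, -507.3).
Normal n = (Point A→Point B) × (Point A→Point C) = (-281506.4, 38541.4, 673360).
So ∂z/∂easting = −n_x/n_z = 0.41806 and ∂z/∂northing = −n_y/n_z = −0.05724.
Unit vector along 145° is (sin 145°, cos 145°) = (0.5736, -0.8192).
Slope in that direction = a·(0.5736) + b·(-0.8192) = 0.28668.
Apparent dip = arctan|0.28668| = 16.00° (true dip is 22.9°, so apparent ≤ true as expected).

16.00°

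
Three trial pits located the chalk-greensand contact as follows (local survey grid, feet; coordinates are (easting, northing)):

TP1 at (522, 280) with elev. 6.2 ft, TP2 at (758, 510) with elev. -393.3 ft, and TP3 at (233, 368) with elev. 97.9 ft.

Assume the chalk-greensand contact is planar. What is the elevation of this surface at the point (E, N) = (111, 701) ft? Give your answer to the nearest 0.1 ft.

Two edge vectors: TP1→TP2 = (236, 230, -399.5), TP1→TP3 = (-289, 88, 91.7).
Normal n = (TP1→TP2) × (TP1→TP3) = (56247, 93814.3, 87238).
So ∂z/∂E = −n_x/n_z = −0.64475 and ∂z/∂N = −n_y/n_z = −1.07538.
Intercept c from TP1: 6.2 + 336.56 + 301.11 = 643.87.
At (111, 701): z = −71.6 − 753.8 + 643.87 = -181.5 ft.

-181.5 ft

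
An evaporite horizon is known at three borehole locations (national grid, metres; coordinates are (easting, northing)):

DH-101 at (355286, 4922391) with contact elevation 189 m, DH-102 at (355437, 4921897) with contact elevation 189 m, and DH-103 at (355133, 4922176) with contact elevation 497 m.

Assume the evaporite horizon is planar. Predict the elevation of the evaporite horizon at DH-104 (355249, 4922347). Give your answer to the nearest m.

Two edge vectors: DH-101→DH-102 = (151, -494, 0), DH-101→DH-103 = (-153, -215, 308).
Normal n = (DH-101→DH-102) × (DH-101→DH-103) = (-152152, -46508, -108047).
So ∂z/∂E = −n_x/n_z = −1.40820199 and ∂z/∂N = −n_y/n_z = −0.43044231.
Intercept c from DH-101: 189 + 500314.45 + 2118805.34 = 2619308.79.
At (355249, 4922347): z = −500262.3 − 2118786.4 + 2619308.79 = 260.0 m.

260 m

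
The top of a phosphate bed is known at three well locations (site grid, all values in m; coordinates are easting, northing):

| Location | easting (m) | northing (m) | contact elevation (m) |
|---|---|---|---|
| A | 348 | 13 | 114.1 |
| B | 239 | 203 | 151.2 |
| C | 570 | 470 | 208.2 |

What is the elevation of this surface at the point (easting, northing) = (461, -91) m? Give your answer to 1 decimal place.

Two edge vectors: A→B = (-109, 190, 37.1), A→C = (222, 457, 94.1).
Normal n = (A→B) × (A→C) = (924.3, 18493.1, -91993).
So ∂z/∂easting = −n_x/n_z = 0.01005 and ∂z/∂northing = −n_y/n_z = 0.20103.
Intercept c from A: 114.1 − 3.50 − 2.61 = 107.99.
At (461, -91): z = 4.6 − 18.3 + 107.99 = 94.3 m.

94.3 m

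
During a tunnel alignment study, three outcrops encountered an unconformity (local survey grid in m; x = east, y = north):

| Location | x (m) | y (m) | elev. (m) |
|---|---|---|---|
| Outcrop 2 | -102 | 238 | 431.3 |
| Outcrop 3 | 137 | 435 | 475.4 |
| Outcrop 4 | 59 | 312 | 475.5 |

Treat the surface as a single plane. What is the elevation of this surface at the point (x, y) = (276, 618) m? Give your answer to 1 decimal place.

484.2 m

Let the plane be z = a·x + b·y + c.
Outcrop 3−Outcrop 2: 239a + 197b = 44.1;  Outcrop 4−Outcrop 2: 161a + 74b = 44.2.
Solving gives a = 0.38800, b = −0.24686.
Then c = 431.3 − a·-102 − b·238 = 529.63.
At (276, 618): z = 107.1 − 152.6 + 529.63 = 484.2 m.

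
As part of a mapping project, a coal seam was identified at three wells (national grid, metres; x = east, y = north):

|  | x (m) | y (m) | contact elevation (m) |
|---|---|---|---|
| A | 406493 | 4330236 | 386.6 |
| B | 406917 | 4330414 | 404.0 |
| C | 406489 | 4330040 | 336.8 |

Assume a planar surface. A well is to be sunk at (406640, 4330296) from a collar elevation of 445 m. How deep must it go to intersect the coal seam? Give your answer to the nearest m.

Two edge vectors: A→B = (424, 178, 17.4), A→C = (-4, -196, -49.8).
Normal n = (A→B) × (A→C) = (-5454, 21045.6, -82392).
So ∂z/∂x = −n_x/n_z = −0.06619575 and ∂z/∂y = −n_y/n_z = 0.25543257.
Intercept c from A: 386.6 + 26908.11 − 1106083.29 = −1078788.59.
At (406640, 4330296): z_contact = −26917.8 + 1106098.6 − 1078788.59 = 392.2 m.
Depth below ground = 445 − 392.2 = 53 m.

53 m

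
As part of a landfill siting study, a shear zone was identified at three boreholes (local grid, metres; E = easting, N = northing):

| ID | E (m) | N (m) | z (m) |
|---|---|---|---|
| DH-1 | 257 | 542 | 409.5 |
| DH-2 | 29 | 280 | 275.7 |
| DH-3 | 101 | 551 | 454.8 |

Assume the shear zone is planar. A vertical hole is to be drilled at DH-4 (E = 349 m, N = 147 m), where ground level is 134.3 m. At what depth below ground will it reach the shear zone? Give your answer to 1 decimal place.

Two edge vectors: DH-1→DH-2 = (-228, -262, -133.8), DH-1→DH-3 = (-156, 9, 45.3).
Normal n = (DH-1→DH-2) × (DH-1→DH-3) = (-10664.4, 31201.2, -42924).
So ∂z/∂E = −n_x/n_z = −0.24845 and ∂z/∂N = −n_y/n_z = 0.72689.
Intercept c from DH-1: 409.5 + 63.85 − 393.98 = 79.37.
At (349, 147): z_contact = −86.71 + 106.85 + 79.37 = 99.52 m.
Depth below ground = 134.3 − 99.52 = 34.8 m.

34.8 m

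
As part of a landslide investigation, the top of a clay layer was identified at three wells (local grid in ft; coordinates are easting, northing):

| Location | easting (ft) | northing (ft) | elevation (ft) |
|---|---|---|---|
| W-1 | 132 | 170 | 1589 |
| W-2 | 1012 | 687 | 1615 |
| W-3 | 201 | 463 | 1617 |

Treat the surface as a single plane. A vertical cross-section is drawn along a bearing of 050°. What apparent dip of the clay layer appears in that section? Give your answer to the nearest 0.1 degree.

Let the plane be z = a·easting + b·northing + c.
W-2−W-1: 880a + 517b = 26;  W-3−W-1: 69a + 293b = 28.
Solving gives a = −0.03087, b = 0.10283.
Unit vector along 050° is (sin 50°, cos 50°) = (0.7660, 0.6428).
Slope in that direction = a·(0.7660) + b·(0.6428) = 0.04245.
Apparent dip = arctan|0.04245| = 2.4° (true dip is 6.1°, so apparent ≤ true as expected).

2.4°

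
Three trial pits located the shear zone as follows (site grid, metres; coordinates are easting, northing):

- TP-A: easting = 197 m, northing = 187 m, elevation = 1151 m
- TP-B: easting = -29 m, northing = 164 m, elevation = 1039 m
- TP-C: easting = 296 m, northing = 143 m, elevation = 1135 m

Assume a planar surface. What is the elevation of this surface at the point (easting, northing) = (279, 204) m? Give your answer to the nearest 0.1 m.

1202.1 m

Let the plane be z = a·easting + b·northing + c.
TP-B−TP-A: −226a − 23b = −112;  TP-C−TP-A: 99a − 44b = −16.
Solving gives a = 0.37313, b = 1.20317.
Then c = 1151 − a·197 − b·187 = 852.50.
At (279, 204): z = 104.1 + 245.4 + 852.50 = 1202.1 m.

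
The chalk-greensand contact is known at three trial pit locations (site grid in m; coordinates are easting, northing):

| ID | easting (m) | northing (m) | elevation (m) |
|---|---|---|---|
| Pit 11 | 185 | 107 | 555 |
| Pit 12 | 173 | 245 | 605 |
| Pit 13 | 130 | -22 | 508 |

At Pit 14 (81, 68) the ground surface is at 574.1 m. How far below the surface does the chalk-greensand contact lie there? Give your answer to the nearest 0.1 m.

33.7 m

Let the plane be z = a·easting + b·northing + c.
Pit 12−Pit 11: −12a + 138b = 50;  Pit 13−Pit 11: −55a − 129b = −47.
Solving gives a = 0.00394, b = 0.36266.
Then c = 555 − a·185 − b·107 = 515.47.
At (81, 68): z_contact = 0.32 + 24.66 + 515.47 = 540.45 m.
Depth below ground = 574.1 − 540.45 = 33.7 m.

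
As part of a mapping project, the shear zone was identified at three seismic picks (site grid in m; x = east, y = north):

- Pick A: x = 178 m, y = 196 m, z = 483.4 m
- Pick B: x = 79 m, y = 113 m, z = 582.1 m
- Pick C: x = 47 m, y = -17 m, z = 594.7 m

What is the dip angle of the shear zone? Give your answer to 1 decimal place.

Two edge vectors: Pick A→Pick B = (-99, -83, 98.7), Pick A→Pick C = (-131, -213, 111.3).
Normal n = (Pick A→Pick B) × (Pick A→Pick C) = (11785.2, -1911, 10214).
So ∂z/∂x = −n_x/n_z = −1.15383 and ∂z/∂y = −n_y/n_z = 0.18710.
Gradient magnitude |∇z| = √(a² + b²) = √(1.33132 + 0.03500) = 1.16890.
True dip = arctan(1.16890) = 49.5°, dipping toward E (azimuth ≈ 099°).

49.5°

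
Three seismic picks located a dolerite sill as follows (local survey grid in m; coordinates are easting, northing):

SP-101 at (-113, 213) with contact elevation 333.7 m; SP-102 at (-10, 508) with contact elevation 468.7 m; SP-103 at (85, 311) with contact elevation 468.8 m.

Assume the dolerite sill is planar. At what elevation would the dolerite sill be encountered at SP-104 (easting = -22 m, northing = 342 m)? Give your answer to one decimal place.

418.1 m

Two edge vectors: SP-101→SP-102 = (103, 295, 135), SP-101→SP-103 = (198, 98, 135.1).
Normal n = (SP-101→SP-102) × (SP-101→SP-103) = (26624.5, 12814.7, -48316).
So ∂z/∂easting = −n_x/n_z = 0.55105 and ∂z/∂northing = −n_y/n_z = 0.26523.
Intercept c from SP-101: 333.7 + 62.27 − 56.49 = 339.48.
At (-22, 342): z = −12.1 + 90.7 + 339.48 = 418.1 m.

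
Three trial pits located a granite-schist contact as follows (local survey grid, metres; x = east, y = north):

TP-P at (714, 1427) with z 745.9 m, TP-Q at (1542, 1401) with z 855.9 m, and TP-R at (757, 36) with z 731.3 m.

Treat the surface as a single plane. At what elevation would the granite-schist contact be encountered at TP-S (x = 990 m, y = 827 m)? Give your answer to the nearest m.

Two edge vectors: TP-P→TP-Q = (828, -26, 110), TP-P→TP-R = (43, -1391, -14.6).
Normal n = (TP-P→TP-Q) × (TP-P→TP-R) = (153389.6, 16818.8, -1150630).
So ∂z/∂x = −n_x/n_z = 0.13331 and ∂z/∂y = −n_y/n_z = 0.01462.
Intercept c from TP-P: 745.9 − 95.18 − 20.86 = 629.86.
At (990, 827): z = 132.0 + 12.1 + 629.86 = 773.9 m.

774 m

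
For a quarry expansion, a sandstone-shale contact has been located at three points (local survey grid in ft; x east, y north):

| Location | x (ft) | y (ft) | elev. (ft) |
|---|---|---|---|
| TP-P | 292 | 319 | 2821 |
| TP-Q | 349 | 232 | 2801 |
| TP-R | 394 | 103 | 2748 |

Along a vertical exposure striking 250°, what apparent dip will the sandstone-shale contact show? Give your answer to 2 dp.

37.46°

Let the plane be z = a·x + b·y + c.
TP-Q−TP-P: 57a − 87b = −20;  TP-R−TP-P: 102a − 216b = −73.
Solving gives a = 0.59075, b = 0.61693.
Unit vector along 250° is (sin 250°, cos 250°) = (-0.9397, -0.3420).
Slope in that direction = a·(-0.9397) + b·(-0.3420) = −0.76613.
Apparent dip = arctan|0.76613| = 37.46° (true dip is 40.5°, so apparent ≤ true as expected).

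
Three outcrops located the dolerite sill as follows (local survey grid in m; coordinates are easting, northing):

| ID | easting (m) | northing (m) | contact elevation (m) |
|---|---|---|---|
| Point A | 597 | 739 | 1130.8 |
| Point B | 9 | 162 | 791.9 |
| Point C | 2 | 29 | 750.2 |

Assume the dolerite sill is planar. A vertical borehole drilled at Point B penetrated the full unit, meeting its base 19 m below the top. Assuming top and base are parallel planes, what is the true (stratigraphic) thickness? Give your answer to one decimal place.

Two edge vectors: Point A→Point B = (-588, -577, -338.9), Point A→Point C = (-595, -710, -380.6).
Normal n = (Point A→Point B) × (Point A→Point C) = (-21012.8, -22147.3, 74165).
So ∂z/∂easting = −n_x/n_z = 0.28333 and ∂z/∂northing = −n_y/n_z = 0.29862.
|∇z| = √(a²+b²) = 0.41164, so dip δ = arctan(0.41164) = 22.37°.
True thickness = vertical thickness × cos δ = 19 × cos 22.37° = 17.6 m.

17.6 m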